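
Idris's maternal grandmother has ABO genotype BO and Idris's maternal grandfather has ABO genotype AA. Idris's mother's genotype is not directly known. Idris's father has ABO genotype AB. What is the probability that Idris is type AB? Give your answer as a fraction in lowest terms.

Idris's mother's ABO genotype from BO × AA: 1/2 AB, 1/2 AO.
Crossing each possibility with the father AB and summing P(type AB): 1/2·1/2 + 1/2·1/4 = 3/8.

3/8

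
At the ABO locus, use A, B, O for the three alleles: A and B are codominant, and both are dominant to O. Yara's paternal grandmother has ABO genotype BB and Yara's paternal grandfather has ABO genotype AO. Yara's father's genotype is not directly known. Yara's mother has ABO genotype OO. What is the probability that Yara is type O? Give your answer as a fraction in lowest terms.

Yara's father's ABO genotype from BB × AO: 1/2 AB, 1/2 BO.
Crossing each possibility with the mother OO and summing P(type O): 1/2·0 + 1/2·1/2 = 1/4.

1/4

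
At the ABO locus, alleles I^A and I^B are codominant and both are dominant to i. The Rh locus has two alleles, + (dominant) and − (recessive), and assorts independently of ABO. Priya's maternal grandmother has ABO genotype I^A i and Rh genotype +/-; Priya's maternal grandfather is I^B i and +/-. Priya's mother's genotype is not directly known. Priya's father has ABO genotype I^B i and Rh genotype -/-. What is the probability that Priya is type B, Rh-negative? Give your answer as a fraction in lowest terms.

1/4

Priya's mother's ABO genotype from I^A i × I^B i: 1/4 I^A I^B, 1/4 I^A i, 1/4 I^B i, 1/4 i i.
Crossing each possibility with the father I^B i and summing P(type B): 1/4·1/2 + 1/4·1/4 + 1/4·3/4 + 1/4·1/2 = 1/2.
Similarly for Rh via the mother's Rh distribution: P(Rh-) = 1/2.
Independent loci: 1/2 × 1/2 = 1/4.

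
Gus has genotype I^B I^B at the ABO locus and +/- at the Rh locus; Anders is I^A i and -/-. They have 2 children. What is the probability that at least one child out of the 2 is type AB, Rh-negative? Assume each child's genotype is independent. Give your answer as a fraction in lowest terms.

7/16

ABO cross I^B I^B × I^A i → 1/2 B, 1/2 AB.
Rh cross +/- × -/- → 1/2 Rh+, 1/2 Rh-; so P(type AB, Rh-negative) = 1/2 × 1/2 = 1/4 per child.
P(none) = (3/4)^2 = 9/16; P(at least one) = 1 − 9/16 = 7/16.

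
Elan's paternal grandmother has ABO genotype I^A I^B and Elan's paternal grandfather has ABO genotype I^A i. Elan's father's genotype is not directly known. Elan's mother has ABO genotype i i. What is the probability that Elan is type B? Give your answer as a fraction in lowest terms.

Elan's father's ABO genotype from I^A I^B × I^A i: 1/4 I^A I^A, 1/4 I^A I^B, 1/4 I^A i, 1/4 I^B i.
Crossing each possibility with the mother i i and summing P(type B): 1/4·0 + 1/4·1/2 + 1/4·0 + 1/4·1/2 = 1/4.

1/4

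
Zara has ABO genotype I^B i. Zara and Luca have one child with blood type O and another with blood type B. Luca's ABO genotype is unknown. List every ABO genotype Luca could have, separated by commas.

I^A i, I^B i, i i

For each candidate genotype of Luca, check whether crossing it with I^B i can produce every observed child phenotype.
  I^A I^A → possible child types {A, AB} ✗
  I^A I^B → possible child types {A, B, AB} ✗
  I^A i → possible child types {O, A, B, AB} ✓
  I^B I^B → possible child types {B} ✗
  I^B i → possible child types {O, B} ✓
  i i → possible child types {O, B} ✓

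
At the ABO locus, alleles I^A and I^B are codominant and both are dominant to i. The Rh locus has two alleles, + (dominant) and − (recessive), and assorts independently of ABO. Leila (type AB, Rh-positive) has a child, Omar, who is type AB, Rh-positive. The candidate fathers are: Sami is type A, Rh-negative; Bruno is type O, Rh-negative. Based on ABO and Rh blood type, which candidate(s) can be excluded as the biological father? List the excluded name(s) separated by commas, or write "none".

Bruno

A candidate is excluded only if no genotype consistent with his phenotype could produce a type AB, Rh-positive child with a type AB, Rh-positive mother.
Bruno (type O, Rh-): no genotype consistent with that phenotype can produce a type-AB Rh+ child with a type-AB mother.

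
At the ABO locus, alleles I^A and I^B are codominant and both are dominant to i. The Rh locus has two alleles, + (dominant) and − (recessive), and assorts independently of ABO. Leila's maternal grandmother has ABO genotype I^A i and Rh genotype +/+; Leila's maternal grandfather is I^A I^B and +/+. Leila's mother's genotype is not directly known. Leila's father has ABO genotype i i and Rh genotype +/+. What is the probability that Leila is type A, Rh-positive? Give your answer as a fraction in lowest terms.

Leila's mother's ABO genotype from I^A i × I^A I^B: 1/4 I^A I^A, 1/4 I^A I^B, 1/4 I^A i, 1/4 I^B i.
Crossing each possibility with the father i i and summing P(type A): 1/4·1 + 1/4·1/2 + 1/4·1/2 + 1/4·0 = 1/2.
Similarly for Rh via the mother's Rh distribution: P(Rh+) = 1.
Independent loci: 1/2 × 1 = 1/2.

1/2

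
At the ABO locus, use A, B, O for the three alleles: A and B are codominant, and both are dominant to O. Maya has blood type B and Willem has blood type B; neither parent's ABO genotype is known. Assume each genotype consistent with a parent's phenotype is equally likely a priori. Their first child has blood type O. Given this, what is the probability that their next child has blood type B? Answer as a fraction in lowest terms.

Possible genotypes: Maya ∈ {BB, BO}; Willem ∈ {BB, BO}.
Weight each parental genotype pair by prior × P(type-O child):
  BO × BO: posterior weight 1; P(next child type B) = 3/4.
Weighted sum = 3/4.

3/4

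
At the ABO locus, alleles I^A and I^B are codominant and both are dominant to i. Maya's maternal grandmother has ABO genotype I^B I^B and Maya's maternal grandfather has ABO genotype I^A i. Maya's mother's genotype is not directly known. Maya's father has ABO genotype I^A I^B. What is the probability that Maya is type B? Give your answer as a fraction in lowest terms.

Maya's mother's ABO genotype from I^B I^B × I^A i: 1/2 I^A I^B, 1/2 I^B i.
Crossing each possibility with the father I^A I^B and summing P(type B): 1/2·1/4 + 1/2·1/2 = 3/8.

3/8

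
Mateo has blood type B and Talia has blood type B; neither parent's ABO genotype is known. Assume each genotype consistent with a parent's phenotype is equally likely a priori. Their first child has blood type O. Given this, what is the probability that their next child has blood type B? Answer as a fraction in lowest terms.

Possible genotypes: Mateo ∈ {BB, BO}; Talia ∈ {BB, BO}.
Weight each parental genotype pair by prior × P(type-O child):
  BO × BO: posterior weight 1; P(next child type B) = 3/4.
Weighted sum = 3/4.

3/4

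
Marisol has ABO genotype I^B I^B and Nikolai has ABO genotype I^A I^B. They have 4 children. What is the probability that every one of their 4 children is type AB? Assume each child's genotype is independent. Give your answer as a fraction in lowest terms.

1/16

ABO cross I^B I^B × I^A I^B → 1/2 B, 1/2 AB.
So P(type AB) = 1/2 per child.
All 4 independent: (1/2)^4 = 1/16.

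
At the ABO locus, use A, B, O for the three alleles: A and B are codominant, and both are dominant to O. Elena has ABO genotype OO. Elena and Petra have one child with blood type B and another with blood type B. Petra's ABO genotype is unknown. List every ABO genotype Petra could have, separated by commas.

AB, BB, BO

For each candidate genotype of Petra, check whether crossing it with OO can produce every observed child phenotype.
  AA → possible child types {A} ✗
  AB → possible child types {A, B} ✓
  AO → possible child types {O, A} ✗
  BB → possible child types {B} ✓
  BO → possible child types {O, B} ✓
  OO → possible child types {O} ✗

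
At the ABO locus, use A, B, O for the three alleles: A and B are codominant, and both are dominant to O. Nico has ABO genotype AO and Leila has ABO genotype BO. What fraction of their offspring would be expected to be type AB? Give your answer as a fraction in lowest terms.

1/4

ABO cross AO × BO → offspring phenotypes: 1/4 O, 1/4 A, 1/4 B, 1/4 AB.
So P(type AB) = 1/4.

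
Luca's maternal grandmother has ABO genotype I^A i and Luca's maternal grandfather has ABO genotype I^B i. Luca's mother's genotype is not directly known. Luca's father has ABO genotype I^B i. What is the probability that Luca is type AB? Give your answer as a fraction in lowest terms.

Luca's mother's ABO genotype from I^A i × I^B i: 1/4 I^A I^B, 1/4 I^A i, 1/4 I^B i, 1/4 i i.
Crossing each possibility with the father I^B i and summing P(type AB): 1/4·1/4 + 1/4·1/4 + 1/4·0 + 1/4·0 = 1/8.

1/8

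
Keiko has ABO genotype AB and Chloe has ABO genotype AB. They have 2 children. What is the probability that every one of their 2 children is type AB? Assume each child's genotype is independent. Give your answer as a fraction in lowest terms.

1/4

ABO cross AB × AB → 1/4 A, 1/4 B, 1/2 AB.
So P(type AB) = 1/2 per child.
All 2 independent: (1/2)^2 = 1/4.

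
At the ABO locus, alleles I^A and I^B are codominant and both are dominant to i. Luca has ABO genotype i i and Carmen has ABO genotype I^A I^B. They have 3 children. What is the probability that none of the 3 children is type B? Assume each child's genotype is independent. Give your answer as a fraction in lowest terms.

ABO cross i i × I^A I^B → 1/2 A, 1/2 B.
So P(type B) = 1/2 per child.
P(not type B) = 1/2 for one child; (1/2)^3 = 1/8.

1/8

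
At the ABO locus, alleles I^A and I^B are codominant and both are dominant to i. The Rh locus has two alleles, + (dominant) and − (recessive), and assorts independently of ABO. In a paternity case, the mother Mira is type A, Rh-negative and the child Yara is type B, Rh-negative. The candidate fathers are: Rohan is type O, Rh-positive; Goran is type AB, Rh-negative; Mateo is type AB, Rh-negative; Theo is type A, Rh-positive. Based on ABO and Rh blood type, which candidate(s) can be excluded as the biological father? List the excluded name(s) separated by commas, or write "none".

A candidate is excluded only if no genotype consistent with his phenotype could produce a type B, Rh-negative child with a type A, Rh-negative mother.
Rohan (type O, Rh+): no genotype consistent with that phenotype can produce a type-B Rh- child with a type-A mother.
Theo (type A, Rh+): no genotype consistent with that phenotype can produce a type-B Rh- child with a type-A mother.

Rohan, Theo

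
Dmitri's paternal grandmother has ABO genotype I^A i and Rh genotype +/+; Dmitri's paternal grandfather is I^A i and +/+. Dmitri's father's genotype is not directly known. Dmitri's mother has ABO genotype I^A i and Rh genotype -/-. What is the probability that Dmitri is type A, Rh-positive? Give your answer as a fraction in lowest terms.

3/4

Dmitri's father's ABO genotype from I^A i × I^A i: 1/4 I^A I^A, 1/2 I^A i, 1/4 i i.
Crossing each possibility with the mother I^A i and summing P(type A): 1/4·1 + 1/2·3/4 + 1/4·1/2 = 3/4.
Similarly for Rh via the father's Rh distribution: P(Rh+) = 1.
Independent loci: 3/4 × 1 = 3/4.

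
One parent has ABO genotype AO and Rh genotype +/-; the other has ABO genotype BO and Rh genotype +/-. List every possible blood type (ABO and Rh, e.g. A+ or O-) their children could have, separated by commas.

Gametes from AO × BO give offspring ABO genotypes AB, AO, BO, OO, i.e. phenotypes O, A, B, AB.
Rh cross +/- × +/- → phenotypes Rh+, Rh-.
Combining independently: O+, O-, A+, A-, B+, B-, AB+, AB-.

O+, O-, A+, A-, B+, B-, AB+, AB-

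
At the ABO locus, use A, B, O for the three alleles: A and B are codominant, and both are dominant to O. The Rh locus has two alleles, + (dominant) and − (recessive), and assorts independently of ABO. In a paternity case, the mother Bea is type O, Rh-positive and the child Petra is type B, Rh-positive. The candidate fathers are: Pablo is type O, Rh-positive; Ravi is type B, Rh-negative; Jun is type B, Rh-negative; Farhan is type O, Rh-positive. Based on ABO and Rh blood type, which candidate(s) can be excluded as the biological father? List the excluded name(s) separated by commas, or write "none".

A candidate is excluded only if no genotype consistent with his phenotype could produce a type B, Rh-positive child with a type O, Rh-positive mother.
Pablo (type O, Rh+): no genotype consistent with that phenotype can produce a type-B Rh+ child with a type-O mother.
Farhan (type O, Rh+): no genotype consistent with that phenotype can produce a type-B Rh+ child with a type-O mother.

Pablo, Farhan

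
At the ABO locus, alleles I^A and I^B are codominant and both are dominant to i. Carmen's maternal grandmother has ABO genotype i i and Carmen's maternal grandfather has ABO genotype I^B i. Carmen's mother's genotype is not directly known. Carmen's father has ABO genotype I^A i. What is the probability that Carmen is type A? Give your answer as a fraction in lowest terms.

3/8

Carmen's mother's ABO genotype from i i × I^B i: 1/2 I^B i, 1/2 i i.
Crossing each possibility with the father I^A i and summing P(type A): 1/2·1/4 + 1/2·1/2 = 3/8.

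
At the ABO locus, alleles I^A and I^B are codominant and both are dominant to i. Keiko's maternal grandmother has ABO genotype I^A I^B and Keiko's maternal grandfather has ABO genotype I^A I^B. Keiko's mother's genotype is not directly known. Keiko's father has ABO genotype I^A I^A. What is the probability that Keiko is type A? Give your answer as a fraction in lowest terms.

Keiko's mother's ABO genotype from I^A I^B × I^A I^B: 1/4 I^A I^A, 1/2 I^A I^B, 1/4 I^B I^B.
Crossing each possibility with the father I^A I^A and summing P(type A): 1/4·1 + 1/2·1/2 + 1/4·0 = 1/2.

1/2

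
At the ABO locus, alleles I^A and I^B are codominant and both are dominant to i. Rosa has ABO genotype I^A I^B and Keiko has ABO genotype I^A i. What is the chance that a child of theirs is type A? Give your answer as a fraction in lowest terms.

ABO cross I^A I^B × I^A i → offspring phenotypes: 1/2 A, 1/4 B, 1/4 AB.
So P(type A) = 1/2.

1/2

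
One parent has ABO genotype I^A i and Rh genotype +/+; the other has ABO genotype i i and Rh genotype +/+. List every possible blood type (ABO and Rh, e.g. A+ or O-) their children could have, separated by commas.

Gametes from I^A i × i i give offspring ABO genotypes I^A i, i i, i.e. phenotypes O, A.
Rh cross +/+ × +/+ → phenotypes Rh+.
Combining independently: O+, A+.

O+, A+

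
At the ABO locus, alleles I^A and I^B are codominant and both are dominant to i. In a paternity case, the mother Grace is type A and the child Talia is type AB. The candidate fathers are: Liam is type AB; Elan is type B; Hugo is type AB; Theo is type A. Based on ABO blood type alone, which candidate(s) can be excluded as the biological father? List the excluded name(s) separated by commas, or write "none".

A candidate is excluded only if no genotype consistent with his phenotype could produce a type AB child with a type A mother.
Theo (type A): no genotype consistent with that phenotype can produce a type-AB child with a type-A mother.

Theo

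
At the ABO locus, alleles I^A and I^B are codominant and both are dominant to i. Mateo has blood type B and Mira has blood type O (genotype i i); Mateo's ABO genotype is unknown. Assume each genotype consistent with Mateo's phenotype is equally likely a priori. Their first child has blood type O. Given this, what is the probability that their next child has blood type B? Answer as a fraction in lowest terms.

1/2

Possible genotypes: Mateo ∈ {I^B I^B, I^B i}; Mira ∈ {i i}.
Weight each parental genotype pair by prior × P(type-O child):
  I^B i × i i: posterior weight 1; P(next child type B) = 1/2.
Weighted sum = 1/2.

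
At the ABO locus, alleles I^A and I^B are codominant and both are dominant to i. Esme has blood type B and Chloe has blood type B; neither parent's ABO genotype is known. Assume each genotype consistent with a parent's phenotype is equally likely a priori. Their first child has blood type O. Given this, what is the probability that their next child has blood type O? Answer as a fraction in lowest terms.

1/4

Possible genotypes: Esme ∈ {I^B I^B, I^B i}; Chloe ∈ {I^B I^B, I^B i}.
Weight each parental genotype pair by prior × P(type-O child):
  I^B i × I^B i: posterior weight 1; P(next child type O) = 1/4.
Weighted sum = 1/4.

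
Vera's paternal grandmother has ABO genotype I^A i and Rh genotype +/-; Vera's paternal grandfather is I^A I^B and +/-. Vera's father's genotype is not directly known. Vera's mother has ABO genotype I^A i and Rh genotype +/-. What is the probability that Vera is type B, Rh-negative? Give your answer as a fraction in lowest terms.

Vera's father's ABO genotype from I^A i × I^A I^B: 1/4 I^A I^A, 1/4 I^A I^B, 1/4 I^A i, 1/4 I^B i.
Crossing each possibility with the mother I^A i and summing P(type B): 1/4·0 + 1/4·1/4 + 1/4·0 + 1/4·1/4 = 1/8.
Similarly for Rh via the father's Rh distribution: P(Rh-) = 1/4.
Independent loci: 1/8 × 1/4 = 1/32.

1/32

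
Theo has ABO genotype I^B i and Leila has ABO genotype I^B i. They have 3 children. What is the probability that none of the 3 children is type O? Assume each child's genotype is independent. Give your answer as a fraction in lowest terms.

ABO cross I^B i × I^B i → 1/4 O, 3/4 B.
So P(type O) = 1/4 per child.
P(not type O) = 3/4 for one child; (3/4)^3 = 27/64.

27/64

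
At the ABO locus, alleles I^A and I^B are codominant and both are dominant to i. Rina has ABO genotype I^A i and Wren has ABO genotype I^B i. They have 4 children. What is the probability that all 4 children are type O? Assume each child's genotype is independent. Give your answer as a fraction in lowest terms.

ABO cross I^A i × I^B i → 1/4 O, 1/4 A, 1/4 B, 1/4 AB.
So P(type O) = 1/4 per child.
All 4 independent: (1/4)^4 = 1/256.

1/256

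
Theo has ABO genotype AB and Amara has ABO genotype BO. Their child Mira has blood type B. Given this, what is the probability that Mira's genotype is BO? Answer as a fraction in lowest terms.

Cross AB × BO → 1/4 AB, 1/4 AO, 1/4 BB, 1/4 BO.
Type-B genotypes among offspring: BB (1/4), BO (1/4); total 1/2.
P(BO | type B) = (1/4) / (1/2) = 1/2.

1/2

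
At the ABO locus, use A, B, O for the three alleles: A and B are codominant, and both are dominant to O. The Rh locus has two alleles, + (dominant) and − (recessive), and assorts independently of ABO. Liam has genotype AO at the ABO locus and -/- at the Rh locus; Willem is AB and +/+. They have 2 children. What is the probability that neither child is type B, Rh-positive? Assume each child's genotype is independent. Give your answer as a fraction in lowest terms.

ABO cross AO × AB → 1/2 A, 1/4 B, 1/4 AB.
Rh cross -/- × +/+ → 1 Rh+; so P(type B, Rh-positive) = 1/4 × 1 = 1/4 per child.
P(not type B, Rh-positive) = 3/4 for one child; (3/4)^2 = 9/16.

9/16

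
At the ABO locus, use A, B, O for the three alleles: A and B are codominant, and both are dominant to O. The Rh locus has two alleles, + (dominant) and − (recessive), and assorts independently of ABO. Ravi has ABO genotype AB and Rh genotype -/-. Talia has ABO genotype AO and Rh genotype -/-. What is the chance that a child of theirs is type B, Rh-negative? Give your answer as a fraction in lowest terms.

1/4

ABO cross AB × AO → offspring phenotypes: 1/2 A, 1/4 B, 1/4 AB.
Rh cross -/- × -/- → 1 Rh-.
Independent loci: P(type B, Rh-negative) = 1/4 × 1 = 1/4.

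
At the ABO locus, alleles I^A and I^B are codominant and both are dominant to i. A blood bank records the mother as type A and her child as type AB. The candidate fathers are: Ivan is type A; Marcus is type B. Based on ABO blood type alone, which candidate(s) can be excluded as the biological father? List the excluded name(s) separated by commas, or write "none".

Ivan

A candidate is excluded only if no genotype consistent with his phenotype could produce a type AB child with a type A mother.
Ivan (type A): no genotype consistent with that phenotype can produce a type-AB child with a type-A mother.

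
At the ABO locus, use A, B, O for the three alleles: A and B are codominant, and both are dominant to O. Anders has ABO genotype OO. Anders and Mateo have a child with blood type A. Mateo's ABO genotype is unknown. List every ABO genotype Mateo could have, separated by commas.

For each candidate genotype of Mateo, check whether crossing it with OO can produce every observed child phenotype.
  AA → possible child types {A} ✓
  AB → possible child types {A, B} ✓
  AO → possible child types {O, A} ✓
  BB → possible child types {B} ✗
  BO → possible child types {O, B} ✗
  OO → possible child types {O} ✗

AA, AB, AO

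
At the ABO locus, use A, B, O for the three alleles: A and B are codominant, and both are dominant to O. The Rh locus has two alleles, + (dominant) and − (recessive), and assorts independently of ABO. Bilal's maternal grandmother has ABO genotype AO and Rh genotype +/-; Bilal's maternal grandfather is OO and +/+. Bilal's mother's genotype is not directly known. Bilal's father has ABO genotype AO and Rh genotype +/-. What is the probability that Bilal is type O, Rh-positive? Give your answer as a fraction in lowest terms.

21/64

Bilal's mother's ABO genotype from AO × OO: 1/2 AO, 1/2 OO.
Crossing each possibility with the father AO and summing P(type O): 1/2·1/4 + 1/2·1/2 = 3/8.
Similarly for Rh via the mother's Rh distribution: P(Rh+) = 7/8.
Independent loci: 3/8 × 7/8 = 21/64.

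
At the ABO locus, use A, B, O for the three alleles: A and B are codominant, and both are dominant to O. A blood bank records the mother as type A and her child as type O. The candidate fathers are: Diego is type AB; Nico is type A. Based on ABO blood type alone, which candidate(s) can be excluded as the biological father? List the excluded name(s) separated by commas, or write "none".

Diego

A candidate is excluded only if no genotype consistent with his phenotype could produce a type O child with a type A mother.
Diego (type AB): no genotype consistent with that phenotype can produce a type-O child with a type-A mother.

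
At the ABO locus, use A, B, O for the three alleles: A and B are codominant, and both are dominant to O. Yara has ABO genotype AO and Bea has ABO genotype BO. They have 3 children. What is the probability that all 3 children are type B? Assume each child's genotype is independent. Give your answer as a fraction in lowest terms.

ABO cross AO × BO → 1/4 O, 1/4 A, 1/4 B, 1/4 AB.
So P(type B) = 1/4 per child.
All 3 independent: (1/4)^3 = 1/64.

1/64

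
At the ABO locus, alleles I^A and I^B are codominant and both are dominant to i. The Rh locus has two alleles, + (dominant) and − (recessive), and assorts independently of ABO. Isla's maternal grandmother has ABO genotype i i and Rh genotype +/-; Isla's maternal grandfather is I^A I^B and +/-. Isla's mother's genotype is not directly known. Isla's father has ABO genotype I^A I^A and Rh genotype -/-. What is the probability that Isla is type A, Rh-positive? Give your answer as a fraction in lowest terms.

Isla's mother's ABO genotype from i i × I^A I^B: 1/2 I^A i, 1/2 I^B i.
Crossing each possibility with the father I^A I^A and summing P(type A): 1/2·1 + 1/2·1/2 = 3/4.
Similarly for Rh via the mother's Rh distribution: P(Rh+) = 1/2.
Independent loci: 3/4 × 1/2 = 3/8.

3/8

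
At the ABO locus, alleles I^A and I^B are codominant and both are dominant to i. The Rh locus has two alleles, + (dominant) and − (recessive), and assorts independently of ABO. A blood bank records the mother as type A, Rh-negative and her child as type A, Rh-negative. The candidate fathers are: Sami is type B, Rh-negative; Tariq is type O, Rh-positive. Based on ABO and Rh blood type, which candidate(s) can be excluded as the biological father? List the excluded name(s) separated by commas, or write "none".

none

A candidate is excluded only if no genotype consistent with his phenotype could produce a type A, Rh-negative child with a type A, Rh-negative mother.
Every candidate has at least one consistent genotype combination, so none can be excluded.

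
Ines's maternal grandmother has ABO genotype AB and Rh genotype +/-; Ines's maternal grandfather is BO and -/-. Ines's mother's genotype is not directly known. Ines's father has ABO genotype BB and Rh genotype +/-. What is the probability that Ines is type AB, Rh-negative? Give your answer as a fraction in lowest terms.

Ines's mother's ABO genotype from AB × BO: 1/4 AB, 1/4 AO, 1/4 BB, 1/4 BO.
Crossing each possibility with the father BB and summing P(type AB): 1/4·1/2 + 1/4·1/2 + 1/4·0 + 1/4·0 = 1/4.
Similarly for Rh via the mother's Rh distribution: P(Rh-) = 3/8.
Independent loci: 1/4 × 3/8 = 3/32.

3/32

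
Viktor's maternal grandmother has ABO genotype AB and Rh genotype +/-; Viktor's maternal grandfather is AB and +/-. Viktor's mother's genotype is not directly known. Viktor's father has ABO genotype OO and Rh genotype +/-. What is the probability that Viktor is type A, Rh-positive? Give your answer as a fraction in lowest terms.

3/8

Viktor's mother's ABO genotype from AB × AB: 1/4 AA, 1/2 AB, 1/4 BB.
Crossing each possibility with the father OO and summing P(type A): 1/4·1 + 1/2·1/2 + 1/4·0 = 1/2.
Similarly for Rh via the mother's Rh distribution: P(Rh+) = 3/4.
Independent loci: 1/2 × 3/4 = 3/8.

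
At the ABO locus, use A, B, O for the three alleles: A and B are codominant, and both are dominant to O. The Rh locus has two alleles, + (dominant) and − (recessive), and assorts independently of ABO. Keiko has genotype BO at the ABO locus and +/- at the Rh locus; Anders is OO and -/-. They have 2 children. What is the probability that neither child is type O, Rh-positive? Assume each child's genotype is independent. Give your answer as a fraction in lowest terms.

9/16

ABO cross BO × OO → 1/2 O, 1/2 B.
Rh cross +/- × -/- → 1/2 Rh+, 1/2 Rh-; so P(type O, Rh-positive) = 1/2 × 1/2 = 1/4 per child.
P(not type O, Rh-positive) = 3/4 for one child; (3/4)^2 = 9/16.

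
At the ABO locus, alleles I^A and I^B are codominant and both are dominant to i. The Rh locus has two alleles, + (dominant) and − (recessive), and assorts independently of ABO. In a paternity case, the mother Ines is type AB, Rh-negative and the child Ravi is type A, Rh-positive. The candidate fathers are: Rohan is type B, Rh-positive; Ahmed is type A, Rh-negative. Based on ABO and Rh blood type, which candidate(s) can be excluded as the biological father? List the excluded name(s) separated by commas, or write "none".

Ahmed

A candidate is excluded only if no genotype consistent with his phenotype could produce a type A, Rh-positive child with a type AB, Rh-negative mother.
Ahmed (type A, Rh-): no genotype consistent with that phenotype can produce a type-A Rh+ child with a type-AB mother.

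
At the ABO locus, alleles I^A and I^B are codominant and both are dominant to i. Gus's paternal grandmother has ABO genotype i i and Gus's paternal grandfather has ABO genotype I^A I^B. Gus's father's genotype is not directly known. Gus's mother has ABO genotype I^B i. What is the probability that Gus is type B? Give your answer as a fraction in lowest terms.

1/2

Gus's father's ABO genotype from i i × I^A I^B: 1/2 I^A i, 1/2 I^B i.
Crossing each possibility with the mother I^B i and summing P(type B): 1/2·1/4 + 1/2·3/4 = 1/2.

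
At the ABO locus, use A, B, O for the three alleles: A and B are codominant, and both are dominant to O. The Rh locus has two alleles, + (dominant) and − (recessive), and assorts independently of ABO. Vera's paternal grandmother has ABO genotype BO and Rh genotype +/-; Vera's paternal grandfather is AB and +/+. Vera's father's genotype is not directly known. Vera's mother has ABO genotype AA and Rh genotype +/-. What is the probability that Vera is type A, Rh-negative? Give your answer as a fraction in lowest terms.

Vera's father's ABO genotype from BO × AB: 1/4 AB, 1/4 AO, 1/4 BB, 1/4 BO.
Crossing each possibility with the mother AA and summing P(type A): 1/4·1/2 + 1/4·1 + 1/4·0 + 1/4·1/2 = 1/2.
Similarly for Rh via the father's Rh distribution: P(Rh-) = 1/8.
Independent loci: 1/2 × 1/8 = 1/16.

1/16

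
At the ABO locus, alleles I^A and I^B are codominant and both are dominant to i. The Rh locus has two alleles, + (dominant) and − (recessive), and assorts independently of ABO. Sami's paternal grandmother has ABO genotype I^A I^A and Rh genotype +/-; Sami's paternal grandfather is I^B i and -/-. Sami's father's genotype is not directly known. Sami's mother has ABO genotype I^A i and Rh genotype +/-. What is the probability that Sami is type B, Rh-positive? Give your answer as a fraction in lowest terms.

Sami's father's ABO genotype from I^A I^A × I^B i: 1/2 I^A I^B, 1/2 I^A i.
Crossing each possibility with the mother I^A i and summing P(type B): 1/2·1/4 + 1/2·0 = 1/8.
Similarly for Rh via the father's Rh distribution: P(Rh+) = 5/8.
Independent loci: 1/8 × 5/8 = 5/64.

5/64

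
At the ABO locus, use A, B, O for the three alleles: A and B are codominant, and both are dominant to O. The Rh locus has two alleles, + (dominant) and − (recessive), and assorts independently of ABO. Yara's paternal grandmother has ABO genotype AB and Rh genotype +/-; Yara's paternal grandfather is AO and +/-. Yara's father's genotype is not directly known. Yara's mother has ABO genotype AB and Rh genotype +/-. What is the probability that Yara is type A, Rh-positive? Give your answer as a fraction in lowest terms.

Yara's father's ABO genotype from AB × AO: 1/4 AA, 1/4 AB, 1/4 AO, 1/4 BO.
Crossing each possibility with the mother AB and summing P(type A): 1/4·1/2 + 1/4·1/4 + 1/4·1/2 + 1/4·1/4 = 3/8.
Similarly for Rh via the father's Rh distribution: P(Rh+) = 3/4.
Independent loci: 3/8 × 3/4 = 9/32.

9/32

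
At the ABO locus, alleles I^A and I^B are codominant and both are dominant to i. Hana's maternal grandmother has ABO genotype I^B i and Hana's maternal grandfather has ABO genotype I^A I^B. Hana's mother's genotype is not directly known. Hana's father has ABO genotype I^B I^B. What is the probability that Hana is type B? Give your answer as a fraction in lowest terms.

3/4

Hana's mother's ABO genotype from I^B i × I^A I^B: 1/4 I^A I^B, 1/4 I^A i, 1/4 I^B I^B, 1/4 I^B i.
Crossing each possibility with the father I^B I^B and summing P(type B): 1/4·1/2 + 1/4·1/2 + 1/4·1 + 1/4·1 = 3/4.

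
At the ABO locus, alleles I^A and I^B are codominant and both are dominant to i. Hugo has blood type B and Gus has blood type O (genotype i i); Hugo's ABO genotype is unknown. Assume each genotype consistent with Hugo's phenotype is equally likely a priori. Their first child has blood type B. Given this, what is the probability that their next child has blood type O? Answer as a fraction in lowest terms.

1/6

Possible genotypes: Hugo ∈ {I^B I^B, I^B i}; Gus ∈ {i i}.
Weight each parental genotype pair by prior × P(type-B child):
  I^B I^B × i i: posterior weight 2/3; P(next child type O) = 0.
  I^B i × i i: posterior weight 1/3; P(next child type O) = 1/2.
Weighted sum = 1/6.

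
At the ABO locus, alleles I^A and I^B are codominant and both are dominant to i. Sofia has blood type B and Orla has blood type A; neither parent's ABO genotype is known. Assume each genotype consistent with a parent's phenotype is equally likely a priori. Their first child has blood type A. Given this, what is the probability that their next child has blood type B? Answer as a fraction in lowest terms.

Possible genotypes: Sofia ∈ {I^B I^B, I^B i}; Orla ∈ {I^A I^A, I^A i}.
Weight each parental genotype pair by prior × P(type-A child):
  I^B i × I^A I^A: posterior weight 2/3; P(next child type B) = 0.
  I^B i × I^A i: posterior weight 1/3; P(next child type B) = 1/4.
Weighted sum = 1/12.

1/12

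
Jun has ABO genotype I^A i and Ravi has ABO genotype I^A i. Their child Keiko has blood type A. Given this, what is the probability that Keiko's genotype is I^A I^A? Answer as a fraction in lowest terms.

1/3

Cross I^A i × I^A i → 1/4 I^A I^A, 1/2 I^A i, 1/4 i i.
Type-A genotypes among offspring: I^A I^A (1/4), I^A i (1/2); total 3/4.
P(I^A I^A | type A) = (1/4) / (3/4) = 1/3.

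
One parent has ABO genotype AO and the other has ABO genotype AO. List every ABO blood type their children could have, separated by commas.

O, A

Gametes from AO × AO give offspring ABO genotypes AA, AO, OO, i.e. phenotypes O, A.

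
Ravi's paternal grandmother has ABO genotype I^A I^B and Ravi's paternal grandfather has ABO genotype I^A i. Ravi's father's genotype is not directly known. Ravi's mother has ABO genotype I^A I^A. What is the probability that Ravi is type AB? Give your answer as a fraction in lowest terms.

1/4

Ravi's father's ABO genotype from I^A I^B × I^A i: 1/4 I^A I^A, 1/4 I^A I^B, 1/4 I^A i, 1/4 I^B i.
Crossing each possibility with the mother I^A I^A and summing P(type AB): 1/4·0 + 1/4·1/2 + 1/4·0 + 1/4·1/2 = 1/4.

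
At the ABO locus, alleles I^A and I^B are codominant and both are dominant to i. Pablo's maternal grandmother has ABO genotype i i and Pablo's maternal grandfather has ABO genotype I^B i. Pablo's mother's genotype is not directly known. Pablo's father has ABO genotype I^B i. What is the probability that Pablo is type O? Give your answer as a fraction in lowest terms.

3/8

Pablo's mother's ABO genotype from i i × I^B i: 1/2 I^B i, 1/2 i i.
Crossing each possibility with the father I^B i and summing P(type O): 1/2·1/4 + 1/2·1/2 = 3/8.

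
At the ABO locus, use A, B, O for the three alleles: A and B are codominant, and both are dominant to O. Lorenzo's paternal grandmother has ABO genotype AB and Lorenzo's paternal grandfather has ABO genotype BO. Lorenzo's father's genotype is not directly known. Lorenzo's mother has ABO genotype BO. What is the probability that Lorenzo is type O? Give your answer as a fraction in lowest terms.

1/8

Lorenzo's father's ABO genotype from AB × BO: 1/4 AB, 1/4 AO, 1/4 BB, 1/4 BO.
Crossing each possibility with the mother BO and summing P(type O): 1/4·0 + 1/4·1/4 + 1/4·0 + 1/4·1/4 = 1/8.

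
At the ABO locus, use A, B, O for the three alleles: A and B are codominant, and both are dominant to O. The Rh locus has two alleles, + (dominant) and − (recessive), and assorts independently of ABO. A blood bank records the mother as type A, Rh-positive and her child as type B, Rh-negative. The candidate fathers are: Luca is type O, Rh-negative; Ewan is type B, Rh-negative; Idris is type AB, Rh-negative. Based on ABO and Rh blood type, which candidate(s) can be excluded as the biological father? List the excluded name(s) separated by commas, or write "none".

A candidate is excluded only if no genotype consistent with his phenotype could produce a type B, Rh-negative child with a type A, Rh-positive mother.
Luca (type O, Rh-): no genotype consistent with that phenotype can produce a type-B Rh- child with a type-A mother.

Luca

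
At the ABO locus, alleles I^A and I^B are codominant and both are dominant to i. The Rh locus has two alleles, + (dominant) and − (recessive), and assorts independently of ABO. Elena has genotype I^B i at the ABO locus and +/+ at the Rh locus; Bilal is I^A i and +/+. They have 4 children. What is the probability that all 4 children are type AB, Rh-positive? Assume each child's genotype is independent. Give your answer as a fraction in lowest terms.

1/256

ABO cross I^B i × I^A i → 1/4 O, 1/4 A, 1/4 B, 1/4 AB.
Rh cross +/+ × +/+ → 1 Rh+; so P(type AB, Rh-positive) = 1/4 × 1 = 1/4 per child.
All 4 independent: (1/4)^4 = 1/256.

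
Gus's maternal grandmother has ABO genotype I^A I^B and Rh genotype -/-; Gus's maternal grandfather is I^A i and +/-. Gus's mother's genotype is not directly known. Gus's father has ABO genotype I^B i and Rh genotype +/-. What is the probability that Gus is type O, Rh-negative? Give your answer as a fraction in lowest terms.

Gus's mother's ABO genotype from I^A I^B × I^A i: 1/4 I^A I^A, 1/4 I^A I^B, 1/4 I^A i, 1/4 I^B i.
Crossing each possibility with the father I^B i and summing P(type O): 1/4·0 + 1/4·0 + 1/4·1/4 + 1/4·1/4 = 1/8.
Similarly for Rh via the mother's Rh distribution: P(Rh-) = 3/8.
Independent loci: 1/8 × 3/8 = 3/64.

3/64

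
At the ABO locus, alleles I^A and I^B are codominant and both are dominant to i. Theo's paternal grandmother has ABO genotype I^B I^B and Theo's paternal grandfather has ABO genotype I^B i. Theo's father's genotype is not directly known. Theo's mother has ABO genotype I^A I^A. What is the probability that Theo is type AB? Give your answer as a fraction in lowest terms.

3/4

Theo's father's ABO genotype from I^B I^B × I^B i: 1/2 I^B I^B, 1/2 I^B i.
Crossing each possibility with the mother I^A I^A and summing P(type AB): 1/2·1 + 1/2·1/2 = 3/4.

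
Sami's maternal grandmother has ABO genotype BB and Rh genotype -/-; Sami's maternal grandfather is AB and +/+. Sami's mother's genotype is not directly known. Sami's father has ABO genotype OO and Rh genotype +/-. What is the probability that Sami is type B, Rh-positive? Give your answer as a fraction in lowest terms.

9/16

Sami's mother's ABO genotype from BB × AB: 1/2 AB, 1/2 BB.
Crossing each possibility with the father OO and summing P(type B): 1/2·1/2 + 1/2·1 = 3/4.
Similarly for Rh via the mother's Rh distribution: P(Rh+) = 3/4.
Independent loci: 3/4 × 3/4 = 9/16.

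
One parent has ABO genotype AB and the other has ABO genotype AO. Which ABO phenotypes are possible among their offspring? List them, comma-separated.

Gametes from AB × AO give offspring ABO genotypes AA, AB, AO, BO, i.e. phenotypes A, B, AB.

A, B, AB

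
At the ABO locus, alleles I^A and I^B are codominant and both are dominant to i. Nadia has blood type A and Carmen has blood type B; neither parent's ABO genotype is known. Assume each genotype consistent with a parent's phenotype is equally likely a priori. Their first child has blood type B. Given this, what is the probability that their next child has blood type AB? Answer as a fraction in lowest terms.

Possible genotypes: Nadia ∈ {I^A I^A, I^A i}; Carmen ∈ {I^B I^B, I^B i}.
Weight each parental genotype pair by prior × P(type-B child):
  I^A i × I^B I^B: posterior weight 2/3; P(next child type AB) = 1/2.
  I^A i × I^B i: posterior weight 1/3; P(next child type AB) = 1/4.
Weighted sum = 5/12.

5/12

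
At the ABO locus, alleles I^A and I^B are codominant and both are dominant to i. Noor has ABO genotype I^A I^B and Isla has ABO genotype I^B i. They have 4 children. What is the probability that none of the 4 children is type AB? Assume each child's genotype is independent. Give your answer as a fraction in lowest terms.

81/256

ABO cross I^A I^B × I^B i → 1/4 A, 1/2 B, 1/4 AB.
So P(type AB) = 1/4 per child.
P(not type AB) = 3/4 for one child; (3/4)^4 = 81/256.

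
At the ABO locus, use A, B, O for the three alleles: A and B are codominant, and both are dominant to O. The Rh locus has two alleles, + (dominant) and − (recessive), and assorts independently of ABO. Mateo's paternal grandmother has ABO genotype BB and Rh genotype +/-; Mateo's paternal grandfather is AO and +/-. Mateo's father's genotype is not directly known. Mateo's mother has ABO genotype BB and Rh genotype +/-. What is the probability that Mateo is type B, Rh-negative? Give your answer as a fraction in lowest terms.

Mateo's father's ABO genotype from BB × AO: 1/2 AB, 1/2 BO.
Crossing each possibility with the mother BB and summing P(type B): 1/2·1/2 + 1/2·1 = 3/4.
Similarly for Rh via the father's Rh distribution: P(Rh-) = 1/4.
Independent loci: 3/4 × 1/4 = 3/16.

3/16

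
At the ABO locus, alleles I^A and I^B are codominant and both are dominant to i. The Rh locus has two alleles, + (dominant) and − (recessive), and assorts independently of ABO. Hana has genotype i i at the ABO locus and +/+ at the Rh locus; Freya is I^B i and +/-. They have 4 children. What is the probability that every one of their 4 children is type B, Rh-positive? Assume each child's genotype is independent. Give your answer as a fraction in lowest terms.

1/16

ABO cross i i × I^B i → 1/2 O, 1/2 B.
Rh cross +/+ × +/- → 1 Rh+; so P(type B, Rh-positive) = 1/2 × 1 = 1/2 per child.
All 4 independent: (1/2)^4 = 1/16.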